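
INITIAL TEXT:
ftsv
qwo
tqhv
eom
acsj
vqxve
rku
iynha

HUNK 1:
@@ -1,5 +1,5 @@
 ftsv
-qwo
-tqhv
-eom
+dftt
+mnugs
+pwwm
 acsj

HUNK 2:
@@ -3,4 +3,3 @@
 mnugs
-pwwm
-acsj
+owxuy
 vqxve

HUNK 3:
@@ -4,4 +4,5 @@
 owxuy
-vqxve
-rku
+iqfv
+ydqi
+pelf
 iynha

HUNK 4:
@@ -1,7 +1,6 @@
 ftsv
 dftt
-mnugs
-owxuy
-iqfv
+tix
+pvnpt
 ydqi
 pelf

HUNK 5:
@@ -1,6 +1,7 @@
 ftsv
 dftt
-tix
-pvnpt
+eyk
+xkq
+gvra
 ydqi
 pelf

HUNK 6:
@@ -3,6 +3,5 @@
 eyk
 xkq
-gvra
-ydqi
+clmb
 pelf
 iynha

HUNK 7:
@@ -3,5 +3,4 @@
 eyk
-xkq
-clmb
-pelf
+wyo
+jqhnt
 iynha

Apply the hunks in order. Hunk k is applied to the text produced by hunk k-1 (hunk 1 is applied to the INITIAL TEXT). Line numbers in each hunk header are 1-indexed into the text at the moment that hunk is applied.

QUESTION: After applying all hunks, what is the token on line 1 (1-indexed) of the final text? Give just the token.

Hunk 1: at line 1 remove [qwo,tqhv,eom] add [dftt,mnugs,pwwm] -> 8 lines: ftsv dftt mnugs pwwm acsj vqxve rku iynha
Hunk 2: at line 3 remove [pwwm,acsj] add [owxuy] -> 7 lines: ftsv dftt mnugs owxuy vqxve rku iynha
Hunk 3: at line 4 remove [vqxve,rku] add [iqfv,ydqi,pelf] -> 8 lines: ftsv dftt mnugs owxuy iqfv ydqi pelf iynha
Hunk 4: at line 1 remove [mnugs,owxuy,iqfv] add [tix,pvnpt] -> 7 lines: ftsv dftt tix pvnpt ydqi pelf iynha
Hunk 5: at line 1 remove [tix,pvnpt] add [eyk,xkq,gvra] -> 8 lines: ftsv dftt eyk xkq gvra ydqi pelf iynha
Hunk 6: at line 3 remove [gvra,ydqi] add [clmb] -> 7 lines: ftsv dftt eyk xkq clmb pelf iynha
Hunk 7: at line 3 remove [xkq,clmb,pelf] add [wyo,jqhnt] -> 6 lines: ftsv dftt eyk wyo jqhnt iynha
Final line 1: ftsv

Answer: ftsv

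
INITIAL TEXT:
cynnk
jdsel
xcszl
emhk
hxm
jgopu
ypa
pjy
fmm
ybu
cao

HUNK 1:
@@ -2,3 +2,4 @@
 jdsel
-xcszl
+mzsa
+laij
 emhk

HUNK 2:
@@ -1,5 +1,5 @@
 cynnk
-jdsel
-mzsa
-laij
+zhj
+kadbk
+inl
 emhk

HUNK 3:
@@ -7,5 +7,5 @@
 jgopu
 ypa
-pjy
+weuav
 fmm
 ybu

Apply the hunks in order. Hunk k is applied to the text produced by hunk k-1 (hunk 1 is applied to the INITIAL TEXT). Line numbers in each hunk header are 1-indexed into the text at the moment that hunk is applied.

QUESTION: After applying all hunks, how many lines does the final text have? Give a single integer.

Hunk 1: at line 2 remove [xcszl] add [mzsa,laij] -> 12 lines: cynnk jdsel mzsa laij emhk hxm jgopu ypa pjy fmm ybu cao
Hunk 2: at line 1 remove [jdsel,mzsa,laij] add [zhj,kadbk,inl] -> 12 lines: cynnk zhj kadbk inl emhk hxm jgopu ypa pjy fmm ybu cao
Hunk 3: at line 7 remove [pjy] add [weuav] -> 12 lines: cynnk zhj kadbk inl emhk hxm jgopu ypa weuav fmm ybu cao
Final line count: 12

Answer: 12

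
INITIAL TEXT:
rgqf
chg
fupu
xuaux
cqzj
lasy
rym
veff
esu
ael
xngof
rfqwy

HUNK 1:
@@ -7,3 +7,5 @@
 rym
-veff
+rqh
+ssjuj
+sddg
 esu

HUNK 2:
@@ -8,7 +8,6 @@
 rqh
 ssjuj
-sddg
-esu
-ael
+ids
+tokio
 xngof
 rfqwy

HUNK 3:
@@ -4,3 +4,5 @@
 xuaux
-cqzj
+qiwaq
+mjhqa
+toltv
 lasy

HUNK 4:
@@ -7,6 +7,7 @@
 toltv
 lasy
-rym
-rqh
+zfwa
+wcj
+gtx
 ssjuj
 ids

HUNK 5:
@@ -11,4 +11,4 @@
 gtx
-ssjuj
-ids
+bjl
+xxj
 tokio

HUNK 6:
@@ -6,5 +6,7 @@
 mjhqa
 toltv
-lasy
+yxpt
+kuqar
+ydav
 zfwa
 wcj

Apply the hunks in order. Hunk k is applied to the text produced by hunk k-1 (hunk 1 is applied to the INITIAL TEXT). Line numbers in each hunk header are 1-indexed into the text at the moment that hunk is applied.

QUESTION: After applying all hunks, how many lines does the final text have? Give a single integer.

Hunk 1: at line 7 remove [veff] add [rqh,ssjuj,sddg] -> 14 lines: rgqf chg fupu xuaux cqzj lasy rym rqh ssjuj sddg esu ael xngof rfqwy
Hunk 2: at line 8 remove [sddg,esu,ael] add [ids,tokio] -> 13 lines: rgqf chg fupu xuaux cqzj lasy rym rqh ssjuj ids tokio xngof rfqwy
Hunk 3: at line 4 remove [cqzj] add [qiwaq,mjhqa,toltv] -> 15 lines: rgqf chg fupu xuaux qiwaq mjhqa toltv lasy rym rqh ssjuj ids tokio xngof rfqwy
Hunk 4: at line 7 remove [rym,rqh] add [zfwa,wcj,gtx] -> 16 lines: rgqf chg fupu xuaux qiwaq mjhqa toltv lasy zfwa wcj gtx ssjuj ids tokio xngof rfqwy
Hunk 5: at line 11 remove [ssjuj,ids] add [bjl,xxj] -> 16 lines: rgqf chg fupu xuaux qiwaq mjhqa toltv lasy zfwa wcj gtx bjl xxj tokio xngof rfqwy
Hunk 6: at line 6 remove [lasy] add [yxpt,kuqar,ydav] -> 18 lines: rgqf chg fupu xuaux qiwaq mjhqa toltv yxpt kuqar ydav zfwa wcj gtx bjl xxj tokio xngof rfqwy
Final line count: 18

Answer: 18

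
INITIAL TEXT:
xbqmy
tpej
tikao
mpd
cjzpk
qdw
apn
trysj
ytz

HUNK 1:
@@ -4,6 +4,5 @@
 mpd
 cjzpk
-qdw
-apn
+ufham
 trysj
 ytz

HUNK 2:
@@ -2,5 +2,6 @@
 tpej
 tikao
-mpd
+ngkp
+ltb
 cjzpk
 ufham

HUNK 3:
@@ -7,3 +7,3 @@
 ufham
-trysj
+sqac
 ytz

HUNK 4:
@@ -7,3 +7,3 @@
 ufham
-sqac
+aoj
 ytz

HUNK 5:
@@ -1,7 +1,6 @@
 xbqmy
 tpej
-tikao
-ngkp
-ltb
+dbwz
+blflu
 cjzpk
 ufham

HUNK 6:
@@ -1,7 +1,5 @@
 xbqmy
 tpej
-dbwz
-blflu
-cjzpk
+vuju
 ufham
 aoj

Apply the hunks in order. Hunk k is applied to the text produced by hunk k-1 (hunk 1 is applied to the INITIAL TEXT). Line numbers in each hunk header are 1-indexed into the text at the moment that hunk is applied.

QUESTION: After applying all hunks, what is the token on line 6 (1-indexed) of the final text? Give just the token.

Answer: ytz

Derivation:
Hunk 1: at line 4 remove [qdw,apn] add [ufham] -> 8 lines: xbqmy tpej tikao mpd cjzpk ufham trysj ytz
Hunk 2: at line 2 remove [mpd] add [ngkp,ltb] -> 9 lines: xbqmy tpej tikao ngkp ltb cjzpk ufham trysj ytz
Hunk 3: at line 7 remove [trysj] add [sqac] -> 9 lines: xbqmy tpej tikao ngkp ltb cjzpk ufham sqac ytz
Hunk 4: at line 7 remove [sqac] add [aoj] -> 9 lines: xbqmy tpej tikao ngkp ltb cjzpk ufham aoj ytz
Hunk 5: at line 1 remove [tikao,ngkp,ltb] add [dbwz,blflu] -> 8 lines: xbqmy tpej dbwz blflu cjzpk ufham aoj ytz
Hunk 6: at line 1 remove [dbwz,blflu,cjzpk] add [vuju] -> 6 lines: xbqmy tpej vuju ufham aoj ytz
Final line 6: ytz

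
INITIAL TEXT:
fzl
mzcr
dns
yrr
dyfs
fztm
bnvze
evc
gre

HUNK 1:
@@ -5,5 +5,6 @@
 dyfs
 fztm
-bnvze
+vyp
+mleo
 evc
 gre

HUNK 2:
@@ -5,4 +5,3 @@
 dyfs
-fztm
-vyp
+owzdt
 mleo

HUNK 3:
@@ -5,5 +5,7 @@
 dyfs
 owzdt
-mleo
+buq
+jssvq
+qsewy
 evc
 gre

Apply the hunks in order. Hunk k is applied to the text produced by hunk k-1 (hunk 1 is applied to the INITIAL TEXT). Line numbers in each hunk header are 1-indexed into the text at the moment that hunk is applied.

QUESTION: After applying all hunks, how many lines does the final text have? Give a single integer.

Hunk 1: at line 5 remove [bnvze] add [vyp,mleo] -> 10 lines: fzl mzcr dns yrr dyfs fztm vyp mleo evc gre
Hunk 2: at line 5 remove [fztm,vyp] add [owzdt] -> 9 lines: fzl mzcr dns yrr dyfs owzdt mleo evc gre
Hunk 3: at line 5 remove [mleo] add [buq,jssvq,qsewy] -> 11 lines: fzl mzcr dns yrr dyfs owzdt buq jssvq qsewy evc gre
Final line count: 11

Answer: 11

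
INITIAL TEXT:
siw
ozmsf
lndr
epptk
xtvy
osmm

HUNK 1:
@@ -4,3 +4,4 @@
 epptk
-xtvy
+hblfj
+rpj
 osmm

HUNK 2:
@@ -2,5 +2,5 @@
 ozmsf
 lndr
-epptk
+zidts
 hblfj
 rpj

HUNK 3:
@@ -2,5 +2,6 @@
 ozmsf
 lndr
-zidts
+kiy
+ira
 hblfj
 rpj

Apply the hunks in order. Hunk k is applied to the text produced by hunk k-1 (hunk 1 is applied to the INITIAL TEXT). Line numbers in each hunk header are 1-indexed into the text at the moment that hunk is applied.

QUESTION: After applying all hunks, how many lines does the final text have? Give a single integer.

Hunk 1: at line 4 remove [xtvy] add [hblfj,rpj] -> 7 lines: siw ozmsf lndr epptk hblfj rpj osmm
Hunk 2: at line 2 remove [epptk] add [zidts] -> 7 lines: siw ozmsf lndr zidts hblfj rpj osmm
Hunk 3: at line 2 remove [zidts] add [kiy,ira] -> 8 lines: siw ozmsf lndr kiy ira hblfj rpj osmm
Final line count: 8

Answer: 8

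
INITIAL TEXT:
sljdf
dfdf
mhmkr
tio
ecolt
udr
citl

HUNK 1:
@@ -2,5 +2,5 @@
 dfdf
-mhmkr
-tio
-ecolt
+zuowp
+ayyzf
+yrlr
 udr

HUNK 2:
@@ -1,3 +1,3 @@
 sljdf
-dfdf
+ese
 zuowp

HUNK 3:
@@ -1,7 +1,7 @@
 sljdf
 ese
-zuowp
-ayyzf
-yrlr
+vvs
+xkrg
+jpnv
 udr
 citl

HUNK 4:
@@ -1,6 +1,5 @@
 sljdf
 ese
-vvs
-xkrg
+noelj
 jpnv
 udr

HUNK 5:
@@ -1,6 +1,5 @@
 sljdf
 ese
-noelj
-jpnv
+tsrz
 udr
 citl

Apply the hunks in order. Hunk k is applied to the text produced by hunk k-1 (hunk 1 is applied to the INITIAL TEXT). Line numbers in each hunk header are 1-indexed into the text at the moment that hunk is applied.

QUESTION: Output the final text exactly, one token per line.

Answer: sljdf
ese
tsrz
udr
citl

Derivation:
Hunk 1: at line 2 remove [mhmkr,tio,ecolt] add [zuowp,ayyzf,yrlr] -> 7 lines: sljdf dfdf zuowp ayyzf yrlr udr citl
Hunk 2: at line 1 remove [dfdf] add [ese] -> 7 lines: sljdf ese zuowp ayyzf yrlr udr citl
Hunk 3: at line 1 remove [zuowp,ayyzf,yrlr] add [vvs,xkrg,jpnv] -> 7 lines: sljdf ese vvs xkrg jpnv udr citl
Hunk 4: at line 1 remove [vvs,xkrg] add [noelj] -> 6 lines: sljdf ese noelj jpnv udr citl
Hunk 5: at line 1 remove [noelj,jpnv] add [tsrz] -> 5 lines: sljdf ese tsrz udr citl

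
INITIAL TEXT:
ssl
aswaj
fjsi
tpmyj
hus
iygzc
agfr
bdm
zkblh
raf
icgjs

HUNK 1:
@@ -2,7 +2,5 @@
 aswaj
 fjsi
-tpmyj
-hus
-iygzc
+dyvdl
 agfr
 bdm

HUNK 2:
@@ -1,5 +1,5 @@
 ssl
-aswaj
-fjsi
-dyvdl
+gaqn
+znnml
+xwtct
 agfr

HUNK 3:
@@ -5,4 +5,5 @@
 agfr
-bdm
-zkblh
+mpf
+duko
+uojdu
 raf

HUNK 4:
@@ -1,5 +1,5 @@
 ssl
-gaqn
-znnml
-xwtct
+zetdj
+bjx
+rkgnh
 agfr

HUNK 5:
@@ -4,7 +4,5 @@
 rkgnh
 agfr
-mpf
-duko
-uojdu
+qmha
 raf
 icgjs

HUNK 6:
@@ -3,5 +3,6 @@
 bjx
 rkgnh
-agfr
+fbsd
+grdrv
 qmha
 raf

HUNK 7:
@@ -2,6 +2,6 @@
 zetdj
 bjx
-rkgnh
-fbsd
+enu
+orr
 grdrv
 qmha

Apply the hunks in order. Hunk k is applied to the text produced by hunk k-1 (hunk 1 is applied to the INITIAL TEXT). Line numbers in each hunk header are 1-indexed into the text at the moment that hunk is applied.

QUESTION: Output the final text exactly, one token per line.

Answer: ssl
zetdj
bjx
enu
orr
grdrv
qmha
raf
icgjs

Derivation:
Hunk 1: at line 2 remove [tpmyj,hus,iygzc] add [dyvdl] -> 9 lines: ssl aswaj fjsi dyvdl agfr bdm zkblh raf icgjs
Hunk 2: at line 1 remove [aswaj,fjsi,dyvdl] add [gaqn,znnml,xwtct] -> 9 lines: ssl gaqn znnml xwtct agfr bdm zkblh raf icgjs
Hunk 3: at line 5 remove [bdm,zkblh] add [mpf,duko,uojdu] -> 10 lines: ssl gaqn znnml xwtct agfr mpf duko uojdu raf icgjs
Hunk 4: at line 1 remove [gaqn,znnml,xwtct] add [zetdj,bjx,rkgnh] -> 10 lines: ssl zetdj bjx rkgnh agfr mpf duko uojdu raf icgjs
Hunk 5: at line 4 remove [mpf,duko,uojdu] add [qmha] -> 8 lines: ssl zetdj bjx rkgnh agfr qmha raf icgjs
Hunk 6: at line 3 remove [agfr] add [fbsd,grdrv] -> 9 lines: ssl zetdj bjx rkgnh fbsd grdrv qmha raf icgjs
Hunk 7: at line 2 remove [rkgnh,fbsd] add [enu,orr] -> 9 lines: ssl zetdj bjx enu orr grdrv qmha raf icgjs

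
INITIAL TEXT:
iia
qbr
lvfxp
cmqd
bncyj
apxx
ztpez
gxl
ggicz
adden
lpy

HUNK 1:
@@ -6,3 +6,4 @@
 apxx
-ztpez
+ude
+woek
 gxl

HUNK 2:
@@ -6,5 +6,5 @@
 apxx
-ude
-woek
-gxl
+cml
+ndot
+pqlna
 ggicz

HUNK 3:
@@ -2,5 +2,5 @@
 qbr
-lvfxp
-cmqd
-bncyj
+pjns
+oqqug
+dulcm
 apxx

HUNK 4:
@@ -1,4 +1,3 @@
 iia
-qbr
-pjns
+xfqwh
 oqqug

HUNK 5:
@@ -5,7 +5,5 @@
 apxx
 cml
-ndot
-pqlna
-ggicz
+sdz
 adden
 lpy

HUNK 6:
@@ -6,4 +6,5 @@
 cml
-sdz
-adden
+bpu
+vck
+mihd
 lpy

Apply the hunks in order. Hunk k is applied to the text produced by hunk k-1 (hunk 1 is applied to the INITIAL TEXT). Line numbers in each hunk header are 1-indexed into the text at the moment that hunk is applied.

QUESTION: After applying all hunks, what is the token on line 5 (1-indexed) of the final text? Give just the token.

Answer: apxx

Derivation:
Hunk 1: at line 6 remove [ztpez] add [ude,woek] -> 12 lines: iia qbr lvfxp cmqd bncyj apxx ude woek gxl ggicz adden lpy
Hunk 2: at line 6 remove [ude,woek,gxl] add [cml,ndot,pqlna] -> 12 lines: iia qbr lvfxp cmqd bncyj apxx cml ndot pqlna ggicz adden lpy
Hunk 3: at line 2 remove [lvfxp,cmqd,bncyj] add [pjns,oqqug,dulcm] -> 12 lines: iia qbr pjns oqqug dulcm apxx cml ndot pqlna ggicz adden lpy
Hunk 4: at line 1 remove [qbr,pjns] add [xfqwh] -> 11 lines: iia xfqwh oqqug dulcm apxx cml ndot pqlna ggicz adden lpy
Hunk 5: at line 5 remove [ndot,pqlna,ggicz] add [sdz] -> 9 lines: iia xfqwh oqqug dulcm apxx cml sdz adden lpy
Hunk 6: at line 6 remove [sdz,adden] add [bpu,vck,mihd] -> 10 lines: iia xfqwh oqqug dulcm apxx cml bpu vck mihd lpy
Final line 5: apxx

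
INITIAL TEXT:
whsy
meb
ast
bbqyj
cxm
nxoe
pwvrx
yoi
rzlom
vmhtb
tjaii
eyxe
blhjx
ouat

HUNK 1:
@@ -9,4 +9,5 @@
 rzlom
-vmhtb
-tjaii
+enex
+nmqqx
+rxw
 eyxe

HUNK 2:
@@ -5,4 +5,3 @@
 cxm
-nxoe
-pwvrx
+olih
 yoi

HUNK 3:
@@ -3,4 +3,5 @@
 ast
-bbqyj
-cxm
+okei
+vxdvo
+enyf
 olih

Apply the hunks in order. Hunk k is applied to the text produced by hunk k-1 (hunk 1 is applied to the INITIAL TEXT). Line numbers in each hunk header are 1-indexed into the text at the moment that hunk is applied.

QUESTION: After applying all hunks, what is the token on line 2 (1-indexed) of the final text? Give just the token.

Hunk 1: at line 9 remove [vmhtb,tjaii] add [enex,nmqqx,rxw] -> 15 lines: whsy meb ast bbqyj cxm nxoe pwvrx yoi rzlom enex nmqqx rxw eyxe blhjx ouat
Hunk 2: at line 5 remove [nxoe,pwvrx] add [olih] -> 14 lines: whsy meb ast bbqyj cxm olih yoi rzlom enex nmqqx rxw eyxe blhjx ouat
Hunk 3: at line 3 remove [bbqyj,cxm] add [okei,vxdvo,enyf] -> 15 lines: whsy meb ast okei vxdvo enyf olih yoi rzlom enex nmqqx rxw eyxe blhjx ouat
Final line 2: meb

Answer: meb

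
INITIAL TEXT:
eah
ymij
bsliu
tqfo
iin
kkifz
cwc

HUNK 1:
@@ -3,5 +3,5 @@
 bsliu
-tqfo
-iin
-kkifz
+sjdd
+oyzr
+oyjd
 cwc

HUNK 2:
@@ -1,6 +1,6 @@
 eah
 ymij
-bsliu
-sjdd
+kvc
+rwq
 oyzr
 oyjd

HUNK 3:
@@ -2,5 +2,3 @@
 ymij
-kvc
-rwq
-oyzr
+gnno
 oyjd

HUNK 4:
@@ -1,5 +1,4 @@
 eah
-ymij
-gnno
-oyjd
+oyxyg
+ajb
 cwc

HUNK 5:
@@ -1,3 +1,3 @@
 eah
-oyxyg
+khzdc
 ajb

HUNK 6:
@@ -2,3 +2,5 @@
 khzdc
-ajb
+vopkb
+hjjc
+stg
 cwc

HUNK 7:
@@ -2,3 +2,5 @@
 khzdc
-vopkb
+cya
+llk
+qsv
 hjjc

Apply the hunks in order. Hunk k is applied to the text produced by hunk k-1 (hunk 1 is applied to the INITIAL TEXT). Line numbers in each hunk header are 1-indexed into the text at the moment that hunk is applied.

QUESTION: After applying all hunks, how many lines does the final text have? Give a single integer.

Answer: 8

Derivation:
Hunk 1: at line 3 remove [tqfo,iin,kkifz] add [sjdd,oyzr,oyjd] -> 7 lines: eah ymij bsliu sjdd oyzr oyjd cwc
Hunk 2: at line 1 remove [bsliu,sjdd] add [kvc,rwq] -> 7 lines: eah ymij kvc rwq oyzr oyjd cwc
Hunk 3: at line 2 remove [kvc,rwq,oyzr] add [gnno] -> 5 lines: eah ymij gnno oyjd cwc
Hunk 4: at line 1 remove [ymij,gnno,oyjd] add [oyxyg,ajb] -> 4 lines: eah oyxyg ajb cwc
Hunk 5: at line 1 remove [oyxyg] add [khzdc] -> 4 lines: eah khzdc ajb cwc
Hunk 6: at line 2 remove [ajb] add [vopkb,hjjc,stg] -> 6 lines: eah khzdc vopkb hjjc stg cwc
Hunk 7: at line 2 remove [vopkb] add [cya,llk,qsv] -> 8 lines: eah khzdc cya llk qsv hjjc stg cwc
Final line count: 8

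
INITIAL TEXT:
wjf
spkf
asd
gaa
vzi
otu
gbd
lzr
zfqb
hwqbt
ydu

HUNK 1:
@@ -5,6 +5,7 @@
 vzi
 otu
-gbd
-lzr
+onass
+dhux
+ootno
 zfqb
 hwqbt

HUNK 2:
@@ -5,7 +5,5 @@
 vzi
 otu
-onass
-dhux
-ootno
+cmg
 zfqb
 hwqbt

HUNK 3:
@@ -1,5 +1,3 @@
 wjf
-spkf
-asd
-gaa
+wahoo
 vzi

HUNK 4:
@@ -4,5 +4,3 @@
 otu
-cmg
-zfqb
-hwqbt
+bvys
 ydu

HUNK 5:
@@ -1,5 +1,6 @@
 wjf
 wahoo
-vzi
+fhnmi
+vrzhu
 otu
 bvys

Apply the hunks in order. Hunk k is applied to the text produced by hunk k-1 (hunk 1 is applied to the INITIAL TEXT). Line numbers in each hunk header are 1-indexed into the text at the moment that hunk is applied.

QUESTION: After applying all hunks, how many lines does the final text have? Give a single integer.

Answer: 7

Derivation:
Hunk 1: at line 5 remove [gbd,lzr] add [onass,dhux,ootno] -> 12 lines: wjf spkf asd gaa vzi otu onass dhux ootno zfqb hwqbt ydu
Hunk 2: at line 5 remove [onass,dhux,ootno] add [cmg] -> 10 lines: wjf spkf asd gaa vzi otu cmg zfqb hwqbt ydu
Hunk 3: at line 1 remove [spkf,asd,gaa] add [wahoo] -> 8 lines: wjf wahoo vzi otu cmg zfqb hwqbt ydu
Hunk 4: at line 4 remove [cmg,zfqb,hwqbt] add [bvys] -> 6 lines: wjf wahoo vzi otu bvys ydu
Hunk 5: at line 1 remove [vzi] add [fhnmi,vrzhu] -> 7 lines: wjf wahoo fhnmi vrzhu otu bvys ydu
Final line count: 7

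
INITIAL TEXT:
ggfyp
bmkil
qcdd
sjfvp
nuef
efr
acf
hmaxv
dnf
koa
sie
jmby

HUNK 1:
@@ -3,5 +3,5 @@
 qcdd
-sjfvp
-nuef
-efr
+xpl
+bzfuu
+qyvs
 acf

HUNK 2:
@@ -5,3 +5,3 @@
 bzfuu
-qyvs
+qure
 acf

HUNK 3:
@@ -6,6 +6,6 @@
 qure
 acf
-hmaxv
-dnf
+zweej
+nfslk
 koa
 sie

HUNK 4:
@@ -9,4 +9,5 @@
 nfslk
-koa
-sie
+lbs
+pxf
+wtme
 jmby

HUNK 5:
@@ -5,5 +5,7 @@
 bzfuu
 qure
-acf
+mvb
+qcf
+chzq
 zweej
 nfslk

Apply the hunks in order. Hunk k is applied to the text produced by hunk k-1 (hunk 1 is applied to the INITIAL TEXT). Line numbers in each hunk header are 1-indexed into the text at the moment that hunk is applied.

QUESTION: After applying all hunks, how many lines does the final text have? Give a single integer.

Answer: 15

Derivation:
Hunk 1: at line 3 remove [sjfvp,nuef,efr] add [xpl,bzfuu,qyvs] -> 12 lines: ggfyp bmkil qcdd xpl bzfuu qyvs acf hmaxv dnf koa sie jmby
Hunk 2: at line 5 remove [qyvs] add [qure] -> 12 lines: ggfyp bmkil qcdd xpl bzfuu qure acf hmaxv dnf koa sie jmby
Hunk 3: at line 6 remove [hmaxv,dnf] add [zweej,nfslk] -> 12 lines: ggfyp bmkil qcdd xpl bzfuu qure acf zweej nfslk koa sie jmby
Hunk 4: at line 9 remove [koa,sie] add [lbs,pxf,wtme] -> 13 lines: ggfyp bmkil qcdd xpl bzfuu qure acf zweej nfslk lbs pxf wtme jmby
Hunk 5: at line 5 remove [acf] add [mvb,qcf,chzq] -> 15 lines: ggfyp bmkil qcdd xpl bzfuu qure mvb qcf chzq zweej nfslk lbs pxf wtme jmby
Final line count: 15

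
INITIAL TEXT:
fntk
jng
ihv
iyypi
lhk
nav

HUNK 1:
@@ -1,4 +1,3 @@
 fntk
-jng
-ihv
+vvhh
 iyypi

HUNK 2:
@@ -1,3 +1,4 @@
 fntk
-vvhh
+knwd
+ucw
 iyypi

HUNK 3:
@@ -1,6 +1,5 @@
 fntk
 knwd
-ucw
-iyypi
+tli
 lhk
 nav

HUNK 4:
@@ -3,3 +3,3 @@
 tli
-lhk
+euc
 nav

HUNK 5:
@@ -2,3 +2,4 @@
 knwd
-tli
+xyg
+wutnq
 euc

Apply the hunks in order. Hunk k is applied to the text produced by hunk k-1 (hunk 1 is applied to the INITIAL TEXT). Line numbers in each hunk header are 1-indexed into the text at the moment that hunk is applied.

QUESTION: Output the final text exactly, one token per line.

Answer: fntk
knwd
xyg
wutnq
euc
nav

Derivation:
Hunk 1: at line 1 remove [jng,ihv] add [vvhh] -> 5 lines: fntk vvhh iyypi lhk nav
Hunk 2: at line 1 remove [vvhh] add [knwd,ucw] -> 6 lines: fntk knwd ucw iyypi lhk nav
Hunk 3: at line 1 remove [ucw,iyypi] add [tli] -> 5 lines: fntk knwd tli lhk nav
Hunk 4: at line 3 remove [lhk] add [euc] -> 5 lines: fntk knwd tli euc nav
Hunk 5: at line 2 remove [tli] add [xyg,wutnq] -> 6 lines: fntk knwd xyg wutnq euc nav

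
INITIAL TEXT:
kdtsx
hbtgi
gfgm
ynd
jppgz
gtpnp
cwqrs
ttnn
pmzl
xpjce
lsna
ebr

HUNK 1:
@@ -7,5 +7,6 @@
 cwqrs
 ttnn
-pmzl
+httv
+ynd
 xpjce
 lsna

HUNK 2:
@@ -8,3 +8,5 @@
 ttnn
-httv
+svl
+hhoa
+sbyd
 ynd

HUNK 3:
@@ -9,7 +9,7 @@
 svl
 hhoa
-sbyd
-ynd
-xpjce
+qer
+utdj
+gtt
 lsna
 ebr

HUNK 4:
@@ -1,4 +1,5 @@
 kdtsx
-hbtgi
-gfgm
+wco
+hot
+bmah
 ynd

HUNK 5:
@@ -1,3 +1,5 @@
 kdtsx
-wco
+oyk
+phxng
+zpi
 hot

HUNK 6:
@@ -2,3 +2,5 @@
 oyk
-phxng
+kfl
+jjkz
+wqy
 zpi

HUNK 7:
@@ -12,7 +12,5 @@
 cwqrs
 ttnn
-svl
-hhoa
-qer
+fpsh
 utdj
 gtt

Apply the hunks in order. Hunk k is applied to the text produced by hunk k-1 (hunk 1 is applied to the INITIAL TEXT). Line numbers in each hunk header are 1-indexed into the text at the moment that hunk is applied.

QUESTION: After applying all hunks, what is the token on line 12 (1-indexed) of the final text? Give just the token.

Answer: cwqrs

Derivation:
Hunk 1: at line 7 remove [pmzl] add [httv,ynd] -> 13 lines: kdtsx hbtgi gfgm ynd jppgz gtpnp cwqrs ttnn httv ynd xpjce lsna ebr
Hunk 2: at line 8 remove [httv] add [svl,hhoa,sbyd] -> 15 lines: kdtsx hbtgi gfgm ynd jppgz gtpnp cwqrs ttnn svl hhoa sbyd ynd xpjce lsna ebr
Hunk 3: at line 9 remove [sbyd,ynd,xpjce] add [qer,utdj,gtt] -> 15 lines: kdtsx hbtgi gfgm ynd jppgz gtpnp cwqrs ttnn svl hhoa qer utdj gtt lsna ebr
Hunk 4: at line 1 remove [hbtgi,gfgm] add [wco,hot,bmah] -> 16 lines: kdtsx wco hot bmah ynd jppgz gtpnp cwqrs ttnn svl hhoa qer utdj gtt lsna ebr
Hunk 5: at line 1 remove [wco] add [oyk,phxng,zpi] -> 18 lines: kdtsx oyk phxng zpi hot bmah ynd jppgz gtpnp cwqrs ttnn svl hhoa qer utdj gtt lsna ebr
Hunk 6: at line 2 remove [phxng] add [kfl,jjkz,wqy] -> 20 lines: kdtsx oyk kfl jjkz wqy zpi hot bmah ynd jppgz gtpnp cwqrs ttnn svl hhoa qer utdj gtt lsna ebr
Hunk 7: at line 12 remove [svl,hhoa,qer] add [fpsh] -> 18 lines: kdtsx oyk kfl jjkz wqy zpi hot bmah ynd jppgz gtpnp cwqrs ttnn fpsh utdj gtt lsna ebr
Final line 12: cwqrs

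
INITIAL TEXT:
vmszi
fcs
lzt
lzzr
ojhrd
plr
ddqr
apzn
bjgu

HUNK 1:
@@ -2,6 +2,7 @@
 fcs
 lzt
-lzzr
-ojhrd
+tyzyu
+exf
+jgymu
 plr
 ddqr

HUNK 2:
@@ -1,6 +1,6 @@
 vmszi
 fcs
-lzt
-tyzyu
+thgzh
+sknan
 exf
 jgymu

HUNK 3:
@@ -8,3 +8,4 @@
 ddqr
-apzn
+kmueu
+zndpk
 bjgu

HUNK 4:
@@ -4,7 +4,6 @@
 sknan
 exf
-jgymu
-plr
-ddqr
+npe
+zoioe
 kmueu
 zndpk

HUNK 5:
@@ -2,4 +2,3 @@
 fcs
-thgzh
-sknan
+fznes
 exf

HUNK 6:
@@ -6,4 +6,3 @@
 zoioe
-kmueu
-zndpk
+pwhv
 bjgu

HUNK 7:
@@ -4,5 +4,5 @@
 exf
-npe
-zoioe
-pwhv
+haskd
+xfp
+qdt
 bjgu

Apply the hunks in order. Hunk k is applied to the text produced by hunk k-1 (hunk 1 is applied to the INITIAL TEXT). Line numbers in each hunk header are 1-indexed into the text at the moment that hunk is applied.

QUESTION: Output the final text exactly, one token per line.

Answer: vmszi
fcs
fznes
exf
haskd
xfp
qdt
bjgu

Derivation:
Hunk 1: at line 2 remove [lzzr,ojhrd] add [tyzyu,exf,jgymu] -> 10 lines: vmszi fcs lzt tyzyu exf jgymu plr ddqr apzn bjgu
Hunk 2: at line 1 remove [lzt,tyzyu] add [thgzh,sknan] -> 10 lines: vmszi fcs thgzh sknan exf jgymu plr ddqr apzn bjgu
Hunk 3: at line 8 remove [apzn] add [kmueu,zndpk] -> 11 lines: vmszi fcs thgzh sknan exf jgymu plr ddqr kmueu zndpk bjgu
Hunk 4: at line 4 remove [jgymu,plr,ddqr] add [npe,zoioe] -> 10 lines: vmszi fcs thgzh sknan exf npe zoioe kmueu zndpk bjgu
Hunk 5: at line 2 remove [thgzh,sknan] add [fznes] -> 9 lines: vmszi fcs fznes exf npe zoioe kmueu zndpk bjgu
Hunk 6: at line 6 remove [kmueu,zndpk] add [pwhv] -> 8 lines: vmszi fcs fznes exf npe zoioe pwhv bjgu
Hunk 7: at line 4 remove [npe,zoioe,pwhv] add [haskd,xfp,qdt] -> 8 lines: vmszi fcs fznes exf haskd xfp qdt bjgu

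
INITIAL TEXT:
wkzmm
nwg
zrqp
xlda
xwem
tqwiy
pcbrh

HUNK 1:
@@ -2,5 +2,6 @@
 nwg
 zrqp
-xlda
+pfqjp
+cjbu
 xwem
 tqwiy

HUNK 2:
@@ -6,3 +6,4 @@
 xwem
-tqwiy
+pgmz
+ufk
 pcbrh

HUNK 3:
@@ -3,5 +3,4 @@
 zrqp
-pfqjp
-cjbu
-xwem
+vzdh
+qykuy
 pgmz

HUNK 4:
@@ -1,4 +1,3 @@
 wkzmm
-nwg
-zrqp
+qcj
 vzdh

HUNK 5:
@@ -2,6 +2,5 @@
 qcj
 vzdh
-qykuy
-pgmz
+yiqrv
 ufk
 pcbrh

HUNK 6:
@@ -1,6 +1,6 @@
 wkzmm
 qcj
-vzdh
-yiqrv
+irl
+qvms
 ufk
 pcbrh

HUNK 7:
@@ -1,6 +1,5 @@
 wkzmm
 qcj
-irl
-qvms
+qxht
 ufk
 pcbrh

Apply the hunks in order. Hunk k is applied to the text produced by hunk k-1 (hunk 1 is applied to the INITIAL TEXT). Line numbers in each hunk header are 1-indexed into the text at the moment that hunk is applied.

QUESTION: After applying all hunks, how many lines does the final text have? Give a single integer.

Answer: 5

Derivation:
Hunk 1: at line 2 remove [xlda] add [pfqjp,cjbu] -> 8 lines: wkzmm nwg zrqp pfqjp cjbu xwem tqwiy pcbrh
Hunk 2: at line 6 remove [tqwiy] add [pgmz,ufk] -> 9 lines: wkzmm nwg zrqp pfqjp cjbu xwem pgmz ufk pcbrh
Hunk 3: at line 3 remove [pfqjp,cjbu,xwem] add [vzdh,qykuy] -> 8 lines: wkzmm nwg zrqp vzdh qykuy pgmz ufk pcbrh
Hunk 4: at line 1 remove [nwg,zrqp] add [qcj] -> 7 lines: wkzmm qcj vzdh qykuy pgmz ufk pcbrh
Hunk 5: at line 2 remove [qykuy,pgmz] add [yiqrv] -> 6 lines: wkzmm qcj vzdh yiqrv ufk pcbrh
Hunk 6: at line 1 remove [vzdh,yiqrv] add [irl,qvms] -> 6 lines: wkzmm qcj irl qvms ufk pcbrh
Hunk 7: at line 1 remove [irl,qvms] add [qxht] -> 5 lines: wkzmm qcj qxht ufk pcbrh
Final line count: 5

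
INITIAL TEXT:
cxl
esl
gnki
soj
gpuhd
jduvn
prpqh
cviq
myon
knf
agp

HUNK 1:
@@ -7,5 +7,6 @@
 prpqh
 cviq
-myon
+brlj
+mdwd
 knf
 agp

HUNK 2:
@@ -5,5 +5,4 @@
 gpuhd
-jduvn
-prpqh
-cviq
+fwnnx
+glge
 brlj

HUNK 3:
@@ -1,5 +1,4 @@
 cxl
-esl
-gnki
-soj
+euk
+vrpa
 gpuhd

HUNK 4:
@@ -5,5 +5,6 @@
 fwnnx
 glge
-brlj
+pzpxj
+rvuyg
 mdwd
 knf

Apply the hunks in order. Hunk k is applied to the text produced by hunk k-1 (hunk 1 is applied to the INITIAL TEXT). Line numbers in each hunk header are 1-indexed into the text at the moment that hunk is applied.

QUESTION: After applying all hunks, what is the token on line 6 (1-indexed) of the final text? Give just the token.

Hunk 1: at line 7 remove [myon] add [brlj,mdwd] -> 12 lines: cxl esl gnki soj gpuhd jduvn prpqh cviq brlj mdwd knf agp
Hunk 2: at line 5 remove [jduvn,prpqh,cviq] add [fwnnx,glge] -> 11 lines: cxl esl gnki soj gpuhd fwnnx glge brlj mdwd knf agp
Hunk 3: at line 1 remove [esl,gnki,soj] add [euk,vrpa] -> 10 lines: cxl euk vrpa gpuhd fwnnx glge brlj mdwd knf agp
Hunk 4: at line 5 remove [brlj] add [pzpxj,rvuyg] -> 11 lines: cxl euk vrpa gpuhd fwnnx glge pzpxj rvuyg mdwd knf agp
Final line 6: glge

Answer: glge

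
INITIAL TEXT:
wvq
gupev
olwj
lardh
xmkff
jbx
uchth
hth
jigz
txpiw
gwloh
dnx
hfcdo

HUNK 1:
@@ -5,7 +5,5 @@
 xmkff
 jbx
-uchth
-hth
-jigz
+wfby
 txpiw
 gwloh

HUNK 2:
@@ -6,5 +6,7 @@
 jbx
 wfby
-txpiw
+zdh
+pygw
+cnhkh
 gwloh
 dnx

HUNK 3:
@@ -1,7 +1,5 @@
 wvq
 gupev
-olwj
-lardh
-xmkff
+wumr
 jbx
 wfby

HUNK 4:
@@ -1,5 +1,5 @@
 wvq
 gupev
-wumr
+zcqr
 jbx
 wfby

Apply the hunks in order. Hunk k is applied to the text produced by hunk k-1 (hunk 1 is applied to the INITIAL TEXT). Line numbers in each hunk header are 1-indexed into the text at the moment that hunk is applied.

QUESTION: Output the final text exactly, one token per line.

Answer: wvq
gupev
zcqr
jbx
wfby
zdh
pygw
cnhkh
gwloh
dnx
hfcdo

Derivation:
Hunk 1: at line 5 remove [uchth,hth,jigz] add [wfby] -> 11 lines: wvq gupev olwj lardh xmkff jbx wfby txpiw gwloh dnx hfcdo
Hunk 2: at line 6 remove [txpiw] add [zdh,pygw,cnhkh] -> 13 lines: wvq gupev olwj lardh xmkff jbx wfby zdh pygw cnhkh gwloh dnx hfcdo
Hunk 3: at line 1 remove [olwj,lardh,xmkff] add [wumr] -> 11 lines: wvq gupev wumr jbx wfby zdh pygw cnhkh gwloh dnx hfcdo
Hunk 4: at line 1 remove [wumr] add [zcqr] -> 11 lines: wvq gupev zcqr jbx wfby zdh pygw cnhkh gwloh dnx hfcdo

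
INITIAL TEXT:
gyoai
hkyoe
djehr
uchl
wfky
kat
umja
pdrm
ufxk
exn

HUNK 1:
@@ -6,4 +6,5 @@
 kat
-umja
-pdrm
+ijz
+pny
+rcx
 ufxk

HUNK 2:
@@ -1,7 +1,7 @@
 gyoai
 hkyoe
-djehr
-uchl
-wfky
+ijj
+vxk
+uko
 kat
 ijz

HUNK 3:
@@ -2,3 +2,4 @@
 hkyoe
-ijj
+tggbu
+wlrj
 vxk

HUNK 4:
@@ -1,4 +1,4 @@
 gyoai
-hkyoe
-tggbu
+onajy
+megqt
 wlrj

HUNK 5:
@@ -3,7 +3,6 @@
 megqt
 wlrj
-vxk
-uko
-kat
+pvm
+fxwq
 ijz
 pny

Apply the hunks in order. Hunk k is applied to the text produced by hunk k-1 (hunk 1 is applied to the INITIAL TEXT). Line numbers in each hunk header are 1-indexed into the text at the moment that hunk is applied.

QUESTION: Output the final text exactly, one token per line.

Answer: gyoai
onajy
megqt
wlrj
pvm
fxwq
ijz
pny
rcx
ufxk
exn

Derivation:
Hunk 1: at line 6 remove [umja,pdrm] add [ijz,pny,rcx] -> 11 lines: gyoai hkyoe djehr uchl wfky kat ijz pny rcx ufxk exn
Hunk 2: at line 1 remove [djehr,uchl,wfky] add [ijj,vxk,uko] -> 11 lines: gyoai hkyoe ijj vxk uko kat ijz pny rcx ufxk exn
Hunk 3: at line 2 remove [ijj] add [tggbu,wlrj] -> 12 lines: gyoai hkyoe tggbu wlrj vxk uko kat ijz pny rcx ufxk exn
Hunk 4: at line 1 remove [hkyoe,tggbu] add [onajy,megqt] -> 12 lines: gyoai onajy megqt wlrj vxk uko kat ijz pny rcx ufxk exn
Hunk 5: at line 3 remove [vxk,uko,kat] add [pvm,fxwq] -> 11 lines: gyoai onajy megqt wlrj pvm fxwq ijz pny rcx ufxk exn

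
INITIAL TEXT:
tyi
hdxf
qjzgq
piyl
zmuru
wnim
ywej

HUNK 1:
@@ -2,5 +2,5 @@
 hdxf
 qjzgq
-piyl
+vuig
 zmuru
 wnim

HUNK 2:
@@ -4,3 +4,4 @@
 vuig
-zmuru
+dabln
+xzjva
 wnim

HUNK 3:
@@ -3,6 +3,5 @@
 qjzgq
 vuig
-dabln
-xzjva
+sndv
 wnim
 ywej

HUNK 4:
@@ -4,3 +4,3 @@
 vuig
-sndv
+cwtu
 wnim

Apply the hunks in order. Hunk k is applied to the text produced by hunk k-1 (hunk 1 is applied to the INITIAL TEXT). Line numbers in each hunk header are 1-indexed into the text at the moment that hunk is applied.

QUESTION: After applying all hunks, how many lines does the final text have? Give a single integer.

Hunk 1: at line 2 remove [piyl] add [vuig] -> 7 lines: tyi hdxf qjzgq vuig zmuru wnim ywej
Hunk 2: at line 4 remove [zmuru] add [dabln,xzjva] -> 8 lines: tyi hdxf qjzgq vuig dabln xzjva wnim ywej
Hunk 3: at line 3 remove [dabln,xzjva] add [sndv] -> 7 lines: tyi hdxf qjzgq vuig sndv wnim ywej
Hunk 4: at line 4 remove [sndv] add [cwtu] -> 7 lines: tyi hdxf qjzgq vuig cwtu wnim ywej
Final line count: 7

Answer: 7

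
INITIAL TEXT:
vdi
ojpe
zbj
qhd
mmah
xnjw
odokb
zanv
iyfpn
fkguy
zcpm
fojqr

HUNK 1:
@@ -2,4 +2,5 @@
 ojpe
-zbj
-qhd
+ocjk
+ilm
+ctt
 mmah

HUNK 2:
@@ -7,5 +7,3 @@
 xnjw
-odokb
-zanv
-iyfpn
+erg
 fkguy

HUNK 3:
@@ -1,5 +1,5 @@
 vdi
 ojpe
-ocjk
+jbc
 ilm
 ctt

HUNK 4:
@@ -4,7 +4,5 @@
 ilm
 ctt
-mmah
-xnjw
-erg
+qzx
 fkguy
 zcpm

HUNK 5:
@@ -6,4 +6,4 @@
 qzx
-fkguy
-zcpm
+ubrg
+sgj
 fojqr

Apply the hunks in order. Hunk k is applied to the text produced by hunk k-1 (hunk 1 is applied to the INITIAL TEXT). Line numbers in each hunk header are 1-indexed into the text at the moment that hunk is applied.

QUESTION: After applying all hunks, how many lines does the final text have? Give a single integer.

Hunk 1: at line 2 remove [zbj,qhd] add [ocjk,ilm,ctt] -> 13 lines: vdi ojpe ocjk ilm ctt mmah xnjw odokb zanv iyfpn fkguy zcpm fojqr
Hunk 2: at line 7 remove [odokb,zanv,iyfpn] add [erg] -> 11 lines: vdi ojpe ocjk ilm ctt mmah xnjw erg fkguy zcpm fojqr
Hunk 3: at line 1 remove [ocjk] add [jbc] -> 11 lines: vdi ojpe jbc ilm ctt mmah xnjw erg fkguy zcpm fojqr
Hunk 4: at line 4 remove [mmah,xnjw,erg] add [qzx] -> 9 lines: vdi ojpe jbc ilm ctt qzx fkguy zcpm fojqr
Hunk 5: at line 6 remove [fkguy,zcpm] add [ubrg,sgj] -> 9 lines: vdi ojpe jbc ilm ctt qzx ubrg sgj fojqr
Final line count: 9

Answer: 9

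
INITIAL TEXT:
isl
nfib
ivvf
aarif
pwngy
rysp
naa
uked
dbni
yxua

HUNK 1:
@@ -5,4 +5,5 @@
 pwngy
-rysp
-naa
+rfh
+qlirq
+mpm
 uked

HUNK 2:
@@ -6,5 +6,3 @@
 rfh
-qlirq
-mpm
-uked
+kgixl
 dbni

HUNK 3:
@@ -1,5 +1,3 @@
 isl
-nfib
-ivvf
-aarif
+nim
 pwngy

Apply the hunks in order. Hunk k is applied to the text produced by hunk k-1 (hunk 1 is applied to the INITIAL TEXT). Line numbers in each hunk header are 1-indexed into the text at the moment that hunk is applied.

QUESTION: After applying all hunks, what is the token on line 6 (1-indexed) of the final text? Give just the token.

Answer: dbni

Derivation:
Hunk 1: at line 5 remove [rysp,naa] add [rfh,qlirq,mpm] -> 11 lines: isl nfib ivvf aarif pwngy rfh qlirq mpm uked dbni yxua
Hunk 2: at line 6 remove [qlirq,mpm,uked] add [kgixl] -> 9 lines: isl nfib ivvf aarif pwngy rfh kgixl dbni yxua
Hunk 3: at line 1 remove [nfib,ivvf,aarif] add [nim] -> 7 lines: isl nim pwngy rfh kgixl dbni yxua
Final line 6: dbni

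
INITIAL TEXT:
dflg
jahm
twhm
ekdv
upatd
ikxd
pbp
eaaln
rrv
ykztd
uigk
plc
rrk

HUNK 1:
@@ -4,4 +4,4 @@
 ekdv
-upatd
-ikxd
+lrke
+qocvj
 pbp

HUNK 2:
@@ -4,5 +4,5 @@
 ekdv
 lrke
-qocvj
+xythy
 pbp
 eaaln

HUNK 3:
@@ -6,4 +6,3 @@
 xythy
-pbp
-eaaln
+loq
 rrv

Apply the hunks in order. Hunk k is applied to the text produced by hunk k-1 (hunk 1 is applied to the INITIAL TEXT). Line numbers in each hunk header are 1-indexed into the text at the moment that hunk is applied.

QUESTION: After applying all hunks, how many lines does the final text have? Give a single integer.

Hunk 1: at line 4 remove [upatd,ikxd] add [lrke,qocvj] -> 13 lines: dflg jahm twhm ekdv lrke qocvj pbp eaaln rrv ykztd uigk plc rrk
Hunk 2: at line 4 remove [qocvj] add [xythy] -> 13 lines: dflg jahm twhm ekdv lrke xythy pbp eaaln rrv ykztd uigk plc rrk
Hunk 3: at line 6 remove [pbp,eaaln] add [loq] -> 12 lines: dflg jahm twhm ekdv lrke xythy loq rrv ykztd uigk plc rrk
Final line count: 12

Answer: 12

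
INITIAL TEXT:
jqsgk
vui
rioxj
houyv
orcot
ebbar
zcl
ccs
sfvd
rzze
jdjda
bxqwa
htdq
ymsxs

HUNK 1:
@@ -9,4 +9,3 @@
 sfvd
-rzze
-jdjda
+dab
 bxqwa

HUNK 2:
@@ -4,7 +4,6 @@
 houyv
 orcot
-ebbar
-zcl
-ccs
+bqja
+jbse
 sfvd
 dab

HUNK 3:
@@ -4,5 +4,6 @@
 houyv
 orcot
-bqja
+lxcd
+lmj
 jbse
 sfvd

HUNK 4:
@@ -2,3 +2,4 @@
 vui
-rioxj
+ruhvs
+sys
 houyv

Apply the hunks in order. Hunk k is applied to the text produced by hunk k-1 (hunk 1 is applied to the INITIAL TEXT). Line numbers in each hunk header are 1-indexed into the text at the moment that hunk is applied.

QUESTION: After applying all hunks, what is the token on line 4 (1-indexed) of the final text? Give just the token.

Hunk 1: at line 9 remove [rzze,jdjda] add [dab] -> 13 lines: jqsgk vui rioxj houyv orcot ebbar zcl ccs sfvd dab bxqwa htdq ymsxs
Hunk 2: at line 4 remove [ebbar,zcl,ccs] add [bqja,jbse] -> 12 lines: jqsgk vui rioxj houyv orcot bqja jbse sfvd dab bxqwa htdq ymsxs
Hunk 3: at line 4 remove [bqja] add [lxcd,lmj] -> 13 lines: jqsgk vui rioxj houyv orcot lxcd lmj jbse sfvd dab bxqwa htdq ymsxs
Hunk 4: at line 2 remove [rioxj] add [ruhvs,sys] -> 14 lines: jqsgk vui ruhvs sys houyv orcot lxcd lmj jbse sfvd dab bxqwa htdq ymsxs
Final line 4: sys

Answer: sys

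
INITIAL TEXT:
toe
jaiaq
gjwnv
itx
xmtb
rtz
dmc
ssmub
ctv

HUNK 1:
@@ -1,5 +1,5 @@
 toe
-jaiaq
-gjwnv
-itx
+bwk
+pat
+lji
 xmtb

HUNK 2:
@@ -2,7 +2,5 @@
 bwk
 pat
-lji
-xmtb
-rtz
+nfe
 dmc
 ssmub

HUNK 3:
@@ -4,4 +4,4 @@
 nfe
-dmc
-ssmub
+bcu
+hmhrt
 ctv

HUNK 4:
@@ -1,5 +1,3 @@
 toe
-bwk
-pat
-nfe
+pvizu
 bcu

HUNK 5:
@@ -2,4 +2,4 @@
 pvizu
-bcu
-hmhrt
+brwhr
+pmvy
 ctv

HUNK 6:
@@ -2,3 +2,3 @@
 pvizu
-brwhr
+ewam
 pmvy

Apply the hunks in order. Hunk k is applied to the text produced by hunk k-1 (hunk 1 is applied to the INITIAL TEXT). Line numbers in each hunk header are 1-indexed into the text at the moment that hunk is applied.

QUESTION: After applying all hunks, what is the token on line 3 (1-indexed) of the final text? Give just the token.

Answer: ewam

Derivation:
Hunk 1: at line 1 remove [jaiaq,gjwnv,itx] add [bwk,pat,lji] -> 9 lines: toe bwk pat lji xmtb rtz dmc ssmub ctv
Hunk 2: at line 2 remove [lji,xmtb,rtz] add [nfe] -> 7 lines: toe bwk pat nfe dmc ssmub ctv
Hunk 3: at line 4 remove [dmc,ssmub] add [bcu,hmhrt] -> 7 lines: toe bwk pat nfe bcu hmhrt ctv
Hunk 4: at line 1 remove [bwk,pat,nfe] add [pvizu] -> 5 lines: toe pvizu bcu hmhrt ctv
Hunk 5: at line 2 remove [bcu,hmhrt] add [brwhr,pmvy] -> 5 lines: toe pvizu brwhr pmvy ctv
Hunk 6: at line 2 remove [brwhr] add [ewam] -> 5 lines: toe pvizu ewam pmvy ctv
Final line 3: ewam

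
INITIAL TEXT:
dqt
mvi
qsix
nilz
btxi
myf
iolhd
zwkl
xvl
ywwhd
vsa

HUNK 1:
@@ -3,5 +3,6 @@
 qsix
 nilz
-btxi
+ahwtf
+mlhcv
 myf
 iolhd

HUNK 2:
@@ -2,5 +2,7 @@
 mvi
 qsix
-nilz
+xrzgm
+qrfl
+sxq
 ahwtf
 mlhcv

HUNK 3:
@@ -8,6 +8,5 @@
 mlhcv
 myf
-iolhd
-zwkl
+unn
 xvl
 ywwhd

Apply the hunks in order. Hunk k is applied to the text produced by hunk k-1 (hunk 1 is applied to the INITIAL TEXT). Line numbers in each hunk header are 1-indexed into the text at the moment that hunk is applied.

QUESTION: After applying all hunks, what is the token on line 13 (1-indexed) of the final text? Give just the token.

Answer: vsa

Derivation:
Hunk 1: at line 3 remove [btxi] add [ahwtf,mlhcv] -> 12 lines: dqt mvi qsix nilz ahwtf mlhcv myf iolhd zwkl xvl ywwhd vsa
Hunk 2: at line 2 remove [nilz] add [xrzgm,qrfl,sxq] -> 14 lines: dqt mvi qsix xrzgm qrfl sxq ahwtf mlhcv myf iolhd zwkl xvl ywwhd vsa
Hunk 3: at line 8 remove [iolhd,zwkl] add [unn] -> 13 lines: dqt mvi qsix xrzgm qrfl sxq ahwtf mlhcv myf unn xvl ywwhd vsa
Final line 13: vsa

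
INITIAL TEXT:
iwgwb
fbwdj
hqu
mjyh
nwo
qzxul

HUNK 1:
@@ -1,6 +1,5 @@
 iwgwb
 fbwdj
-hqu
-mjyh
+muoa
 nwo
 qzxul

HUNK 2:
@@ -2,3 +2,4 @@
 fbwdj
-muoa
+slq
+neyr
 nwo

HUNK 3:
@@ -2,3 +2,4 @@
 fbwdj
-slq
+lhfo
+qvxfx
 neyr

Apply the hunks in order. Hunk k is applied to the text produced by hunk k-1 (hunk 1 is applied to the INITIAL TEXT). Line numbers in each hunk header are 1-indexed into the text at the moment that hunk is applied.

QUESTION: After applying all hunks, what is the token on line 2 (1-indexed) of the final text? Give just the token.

Answer: fbwdj

Derivation:
Hunk 1: at line 1 remove [hqu,mjyh] add [muoa] -> 5 lines: iwgwb fbwdj muoa nwo qzxul
Hunk 2: at line 2 remove [muoa] add [slq,neyr] -> 6 lines: iwgwb fbwdj slq neyr nwo qzxul
Hunk 3: at line 2 remove [slq] add [lhfo,qvxfx] -> 7 lines: iwgwb fbwdj lhfo qvxfx neyr nwo qzxul
Final line 2: fbwdj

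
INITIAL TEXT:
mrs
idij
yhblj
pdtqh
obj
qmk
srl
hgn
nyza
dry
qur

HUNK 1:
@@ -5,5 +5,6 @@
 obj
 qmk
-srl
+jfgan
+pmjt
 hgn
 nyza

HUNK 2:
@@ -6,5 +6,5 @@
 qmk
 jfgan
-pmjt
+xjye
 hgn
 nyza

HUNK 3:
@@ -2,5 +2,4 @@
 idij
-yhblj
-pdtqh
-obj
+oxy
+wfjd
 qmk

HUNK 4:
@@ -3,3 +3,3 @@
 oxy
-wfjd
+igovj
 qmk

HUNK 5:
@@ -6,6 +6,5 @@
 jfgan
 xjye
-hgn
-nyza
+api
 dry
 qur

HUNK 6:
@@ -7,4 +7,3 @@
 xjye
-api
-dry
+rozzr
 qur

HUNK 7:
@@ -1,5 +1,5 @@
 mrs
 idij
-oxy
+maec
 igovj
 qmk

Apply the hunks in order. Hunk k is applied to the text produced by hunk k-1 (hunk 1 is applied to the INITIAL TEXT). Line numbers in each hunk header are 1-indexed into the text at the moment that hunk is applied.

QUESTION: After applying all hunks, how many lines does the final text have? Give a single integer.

Hunk 1: at line 5 remove [srl] add [jfgan,pmjt] -> 12 lines: mrs idij yhblj pdtqh obj qmk jfgan pmjt hgn nyza dry qur
Hunk 2: at line 6 remove [pmjt] add [xjye] -> 12 lines: mrs idij yhblj pdtqh obj qmk jfgan xjye hgn nyza dry qur
Hunk 3: at line 2 remove [yhblj,pdtqh,obj] add [oxy,wfjd] -> 11 lines: mrs idij oxy wfjd qmk jfgan xjye hgn nyza dry qur
Hunk 4: at line 3 remove [wfjd] add [igovj] -> 11 lines: mrs idij oxy igovj qmk jfgan xjye hgn nyza dry qur
Hunk 5: at line 6 remove [hgn,nyza] add [api] -> 10 lines: mrs idij oxy igovj qmk jfgan xjye api dry qur
Hunk 6: at line 7 remove [api,dry] add [rozzr] -> 9 lines: mrs idij oxy igovj qmk jfgan xjye rozzr qur
Hunk 7: at line 1 remove [oxy] add [maec] -> 9 lines: mrs idij maec igovj qmk jfgan xjye rozzr qur
Final line count: 9

Answer: 9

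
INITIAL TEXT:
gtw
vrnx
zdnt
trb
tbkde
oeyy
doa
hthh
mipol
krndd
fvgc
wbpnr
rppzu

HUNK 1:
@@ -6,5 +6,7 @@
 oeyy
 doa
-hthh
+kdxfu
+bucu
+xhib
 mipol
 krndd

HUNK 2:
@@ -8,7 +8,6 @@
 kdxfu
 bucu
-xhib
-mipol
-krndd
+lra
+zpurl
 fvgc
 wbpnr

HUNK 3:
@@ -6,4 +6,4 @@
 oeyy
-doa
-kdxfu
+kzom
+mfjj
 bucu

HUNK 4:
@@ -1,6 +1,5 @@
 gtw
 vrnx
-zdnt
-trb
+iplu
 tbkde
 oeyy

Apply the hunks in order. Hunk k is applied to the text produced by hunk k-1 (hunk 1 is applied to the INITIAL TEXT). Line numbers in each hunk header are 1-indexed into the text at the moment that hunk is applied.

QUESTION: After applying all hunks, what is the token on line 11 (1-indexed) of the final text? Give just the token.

Answer: fvgc

Derivation:
Hunk 1: at line 6 remove [hthh] add [kdxfu,bucu,xhib] -> 15 lines: gtw vrnx zdnt trb tbkde oeyy doa kdxfu bucu xhib mipol krndd fvgc wbpnr rppzu
Hunk 2: at line 8 remove [xhib,mipol,krndd] add [lra,zpurl] -> 14 lines: gtw vrnx zdnt trb tbkde oeyy doa kdxfu bucu lra zpurl fvgc wbpnr rppzu
Hunk 3: at line 6 remove [doa,kdxfu] add [kzom,mfjj] -> 14 lines: gtw vrnx zdnt trb tbkde oeyy kzom mfjj bucu lra zpurl fvgc wbpnr rppzu
Hunk 4: at line 1 remove [zdnt,trb] add [iplu] -> 13 lines: gtw vrnx iplu tbkde oeyy kzom mfjj bucu lra zpurl fvgc wbpnr rppzu
Final line 11: fvgc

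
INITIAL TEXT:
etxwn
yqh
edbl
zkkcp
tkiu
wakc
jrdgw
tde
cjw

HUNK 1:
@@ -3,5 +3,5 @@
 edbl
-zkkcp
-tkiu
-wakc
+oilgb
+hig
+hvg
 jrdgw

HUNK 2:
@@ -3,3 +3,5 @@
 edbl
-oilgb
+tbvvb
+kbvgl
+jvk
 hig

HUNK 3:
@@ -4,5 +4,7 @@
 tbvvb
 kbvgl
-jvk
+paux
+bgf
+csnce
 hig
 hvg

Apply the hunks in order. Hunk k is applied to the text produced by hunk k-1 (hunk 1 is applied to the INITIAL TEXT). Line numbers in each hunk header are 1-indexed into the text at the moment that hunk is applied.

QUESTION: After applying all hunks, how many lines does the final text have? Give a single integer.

Hunk 1: at line 3 remove [zkkcp,tkiu,wakc] add [oilgb,hig,hvg] -> 9 lines: etxwn yqh edbl oilgb hig hvg jrdgw tde cjw
Hunk 2: at line 3 remove [oilgb] add [tbvvb,kbvgl,jvk] -> 11 lines: etxwn yqh edbl tbvvb kbvgl jvk hig hvg jrdgw tde cjw
Hunk 3: at line 4 remove [jvk] add [paux,bgf,csnce] -> 13 lines: etxwn yqh edbl tbvvb kbvgl paux bgf csnce hig hvg jrdgw tde cjw
Final line count: 13

Answer: 13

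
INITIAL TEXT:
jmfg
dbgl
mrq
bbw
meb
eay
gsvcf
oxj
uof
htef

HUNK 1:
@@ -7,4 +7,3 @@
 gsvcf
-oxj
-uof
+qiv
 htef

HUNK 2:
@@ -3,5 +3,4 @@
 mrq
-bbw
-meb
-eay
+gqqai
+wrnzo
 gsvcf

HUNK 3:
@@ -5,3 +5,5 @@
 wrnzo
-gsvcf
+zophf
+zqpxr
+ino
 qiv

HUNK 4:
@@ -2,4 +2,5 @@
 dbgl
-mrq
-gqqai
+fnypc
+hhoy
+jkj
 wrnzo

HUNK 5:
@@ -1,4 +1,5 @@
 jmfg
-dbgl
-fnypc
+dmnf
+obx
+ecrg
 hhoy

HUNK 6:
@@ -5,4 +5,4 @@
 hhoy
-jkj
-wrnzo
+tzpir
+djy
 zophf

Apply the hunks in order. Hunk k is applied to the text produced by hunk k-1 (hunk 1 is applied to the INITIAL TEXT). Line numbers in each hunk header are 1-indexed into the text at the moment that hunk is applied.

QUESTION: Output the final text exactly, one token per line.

Answer: jmfg
dmnf
obx
ecrg
hhoy
tzpir
djy
zophf
zqpxr
ino
qiv
htef

Derivation:
Hunk 1: at line 7 remove [oxj,uof] add [qiv] -> 9 lines: jmfg dbgl mrq bbw meb eay gsvcf qiv htef
Hunk 2: at line 3 remove [bbw,meb,eay] add [gqqai,wrnzo] -> 8 lines: jmfg dbgl mrq gqqai wrnzo gsvcf qiv htef
Hunk 3: at line 5 remove [gsvcf] add [zophf,zqpxr,ino] -> 10 lines: jmfg dbgl mrq gqqai wrnzo zophf zqpxr ino qiv htef
Hunk 4: at line 2 remove [mrq,gqqai] add [fnypc,hhoy,jkj] -> 11 lines: jmfg dbgl fnypc hhoy jkj wrnzo zophf zqpxr ino qiv htef
Hunk 5: at line 1 remove [dbgl,fnypc] add [dmnf,obx,ecrg] -> 12 lines: jmfg dmnf obx ecrg hhoy jkj wrnzo zophf zqpxr ino qiv htef
Hunk 6: at line 5 remove [jkj,wrnzo] add [tzpir,djy] -> 12 lines: jmfg dmnf obx ecrg hhoy tzpir djy zophf zqpxr ino qiv htef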